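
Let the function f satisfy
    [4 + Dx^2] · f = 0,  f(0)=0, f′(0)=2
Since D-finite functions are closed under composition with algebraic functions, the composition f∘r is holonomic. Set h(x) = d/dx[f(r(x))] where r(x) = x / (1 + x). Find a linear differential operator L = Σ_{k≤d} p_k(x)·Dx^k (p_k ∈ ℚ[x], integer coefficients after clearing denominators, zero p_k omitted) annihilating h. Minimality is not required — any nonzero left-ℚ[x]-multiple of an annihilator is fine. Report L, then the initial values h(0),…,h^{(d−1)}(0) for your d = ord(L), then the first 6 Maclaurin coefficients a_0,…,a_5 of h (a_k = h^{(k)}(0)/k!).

f: a_k = 0, 2, 0, -4/3, 0, 4/15, …
f∘r: x↦r, Dx↦Dx/r' in L_f ⇒ L₀.
h=h₀': d/dx-closure on L₀ ⇒ L.
L = (10 + 12·x + 6·x^2) + (6 + 18·x + 18·x^2 + 6·x^3)·Dx + (1 + 4·x + 6·x^2 + 4·x^3 + x^4)·Dx^2  (order 2).
h: a_k = 2, -4, 2, 8, -86/3, 60, …
ICs: h(0) = 2, h′(0) = -4.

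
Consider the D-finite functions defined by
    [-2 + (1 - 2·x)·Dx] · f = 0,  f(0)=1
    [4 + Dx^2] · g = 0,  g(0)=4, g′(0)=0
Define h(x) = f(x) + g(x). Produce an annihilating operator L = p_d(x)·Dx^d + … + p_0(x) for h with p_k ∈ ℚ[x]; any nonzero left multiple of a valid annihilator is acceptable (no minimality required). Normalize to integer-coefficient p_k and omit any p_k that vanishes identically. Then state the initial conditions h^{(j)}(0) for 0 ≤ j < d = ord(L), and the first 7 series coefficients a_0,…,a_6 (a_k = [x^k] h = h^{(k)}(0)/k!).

L = (56 - 32·x + 32·x^2) + (-12 + 40·x - 48·x^2 + 32·x^3)·Dx + (14 - 8·x + 8·x^2)·Dx^2 + (-3 + 10·x - 12·x^2 + 8·x^3)·Dx^3  (order 3).
h: a_k = 5, 2, -4, 8, 56/3, 32, 2864/45, …
ICs: h(0) = 5, h′(0) = 2, h′′(0) = -8.

f: a_k = 1, 2, 4, 8, 16, 32, 64, …
g: a_k = 4, 0, -8, 0, 8/3, 0, -16/45, …
f+g: L₀ = lclm(L_f,L_g), ord ≤ 1+2.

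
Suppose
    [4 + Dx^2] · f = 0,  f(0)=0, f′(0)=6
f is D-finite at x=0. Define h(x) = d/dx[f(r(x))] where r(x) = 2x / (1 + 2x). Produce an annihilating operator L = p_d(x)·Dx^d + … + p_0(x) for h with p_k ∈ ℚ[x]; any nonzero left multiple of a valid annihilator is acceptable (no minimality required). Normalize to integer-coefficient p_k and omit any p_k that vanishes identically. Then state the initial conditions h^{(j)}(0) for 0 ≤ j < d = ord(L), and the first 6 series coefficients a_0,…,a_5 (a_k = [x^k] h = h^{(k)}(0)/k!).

L = (40 + 96·x + 96·x^2) + (12 + 72·x + 144·x^2 + 96·x^3)·Dx + (1 + 8·x + 24·x^2 + 32·x^3 + 16·x^4)·Dx^2  (order 2).
h: a_k = 12, -48, 48, 384, -2752, 11520, …
ICs: h(0) = 12, h′(0) = -48.

f: a_k = 0, 6, 0, -4, 0, 4/5, …
f∘r: x↦r, Dx↦Dx/r' in L_f ⇒ L₀.
Differentiate: ansatz ord ≤ ord L₀ ⇒ L.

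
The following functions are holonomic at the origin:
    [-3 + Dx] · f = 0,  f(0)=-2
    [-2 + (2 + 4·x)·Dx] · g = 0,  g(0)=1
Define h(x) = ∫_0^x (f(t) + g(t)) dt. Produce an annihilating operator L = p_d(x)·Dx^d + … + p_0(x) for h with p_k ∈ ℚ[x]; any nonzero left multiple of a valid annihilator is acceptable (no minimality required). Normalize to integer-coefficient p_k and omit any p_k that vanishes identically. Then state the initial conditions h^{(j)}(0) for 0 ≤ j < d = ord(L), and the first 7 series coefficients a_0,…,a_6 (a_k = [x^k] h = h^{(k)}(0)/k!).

L = (12 + 18·x)·Dx + (-10 - 36·x - 36·x^2)·Dx^2 + (2 + 10·x + 12·x^2)·Dx^3  (order 3).
h: a_k = 0, -1, -5/2, -19/6, -17/8, -59/40, -127/240, …
ICs: h(0) = 0, h′(0) = -1, h′′(0) = -5.

f: a_k = -2, -6, -9, -9, -27/4, -81/20, -81/40, …
g: a_k = 1, 1, -1/2, 1/2, -5/8, 7/8, -21/16, …
Sum ⇒ L₀ = lclm(L_f,L_g) in ℚ(x)⟨Dx⟩.
Integrate: L := L₀·Dx.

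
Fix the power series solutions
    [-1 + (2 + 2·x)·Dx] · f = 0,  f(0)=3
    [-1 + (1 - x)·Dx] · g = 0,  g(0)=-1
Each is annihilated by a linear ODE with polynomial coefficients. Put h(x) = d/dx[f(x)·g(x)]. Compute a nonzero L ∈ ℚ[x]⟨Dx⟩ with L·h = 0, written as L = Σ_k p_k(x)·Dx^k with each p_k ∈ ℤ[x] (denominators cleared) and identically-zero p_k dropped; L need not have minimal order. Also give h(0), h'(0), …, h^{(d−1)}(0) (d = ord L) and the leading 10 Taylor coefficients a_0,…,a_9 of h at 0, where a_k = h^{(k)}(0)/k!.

f: a_k = 3, 3/2, -3/8, 3/16, -15/128, 21/256, -63/1024, 99/2048, -1287/32768, 2145/65536, …
g: a_k = -1, -1, -1, -1, -1, -1, -1, -1, -1, -1, …
L₀ := L_f ⊗_s L_g (sym. prod.), ord ≤ 1.
h=h₀': d/dx-closure on L₀ ⇒ L.
L = (11 + 18·x + 3·x^2) + (-6 - 2·x + 6·x^2 + 2·x^3)·Dx  (order 1).
h: a_k = -9/2, -33/4, -207/16, -537/32, -5475/256, -12951/512, -61131/2048, -138441/4096, -2511243/65536, -5544075/131072, …
ICs: h(0) = -9/2.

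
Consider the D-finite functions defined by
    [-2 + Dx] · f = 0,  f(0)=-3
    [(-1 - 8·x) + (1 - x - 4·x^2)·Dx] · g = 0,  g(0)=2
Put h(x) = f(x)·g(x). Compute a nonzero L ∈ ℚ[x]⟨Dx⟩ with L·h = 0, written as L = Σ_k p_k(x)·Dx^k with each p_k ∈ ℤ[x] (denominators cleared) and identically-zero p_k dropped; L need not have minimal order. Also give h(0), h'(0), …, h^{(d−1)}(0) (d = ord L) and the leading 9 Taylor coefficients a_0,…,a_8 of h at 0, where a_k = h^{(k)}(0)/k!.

f: a_k = -3, -6, -6, -4, -2, -4/5, -4/15, -8/105, -2/105, …
g: a_k = 2, 2, 10, 18, 58, 130, 362, 882, 2330, …
Sym-product of L_f,L_g gives L₀ (≤ ord 1).
L = (3 + 6·x - 8·x^2) + (-1 + x + 4·x^2)·Dx  (order 1).
h: a_k = -6, -18, -54, -134, -354, -4458/5, -34622/15, -205614/35, -528754/35, …
ICs: h(0) = -6.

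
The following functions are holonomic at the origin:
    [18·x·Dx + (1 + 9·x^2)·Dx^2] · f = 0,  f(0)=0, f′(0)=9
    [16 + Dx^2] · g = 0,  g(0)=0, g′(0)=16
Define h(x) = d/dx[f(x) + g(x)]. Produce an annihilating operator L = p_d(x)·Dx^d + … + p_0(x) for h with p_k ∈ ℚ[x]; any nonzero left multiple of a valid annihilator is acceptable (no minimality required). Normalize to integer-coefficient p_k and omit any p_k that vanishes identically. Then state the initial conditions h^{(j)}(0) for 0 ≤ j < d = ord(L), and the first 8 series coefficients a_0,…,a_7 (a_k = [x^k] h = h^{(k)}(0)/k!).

L = (-13248·x + 181440·x^3 + 186624·x^5) + (-16 + 6048·x^2 + 66096·x^4 + 93312·x^6)·Dx + (-828·x + 11340·x^3 + 11664·x^5)·Dx^2 + (-1 + 378·x^2 + 4131·x^4 + 5832·x^6)·Dx^3  (order 3).
h: a_k = 25, 0, -209, 0, 2699/3, 0, -299341/45, 0, …
ICs: h(0) = 25, h′(0) = 0, h′′(0) = -418.

f: a_k = 0, 9, 0, -27, 0, 729/5, 0, -6561/7, …
g: a_k = 0, 16, 0, -128/3, 0, 512/15, 0, -4096/315, …
Weyl lclm of L_f,L_g ⇒ L₀ (ord ≤ 4).
h=h₀': d/dx-closure on L₀ ⇒ L.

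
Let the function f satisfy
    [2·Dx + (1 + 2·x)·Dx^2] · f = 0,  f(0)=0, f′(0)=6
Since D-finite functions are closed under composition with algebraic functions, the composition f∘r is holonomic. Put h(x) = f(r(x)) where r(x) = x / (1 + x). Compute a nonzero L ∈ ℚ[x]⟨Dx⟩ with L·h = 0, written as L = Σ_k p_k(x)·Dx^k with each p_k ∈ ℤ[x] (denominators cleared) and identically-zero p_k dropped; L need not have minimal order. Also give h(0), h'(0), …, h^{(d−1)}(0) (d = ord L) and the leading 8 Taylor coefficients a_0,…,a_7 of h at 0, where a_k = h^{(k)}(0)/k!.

f: a_k = 0, 6, -6, 8, -12, 96/5, -32, 384/7, …
f∘r: x↦r, Dx↦Dx/r' in L_f ⇒ L₀.
L = (4 + 6·x)·Dx + (1 + 4·x + 3·x^2)·Dx^2  (order 2).
h: a_k = 0, 6, -12, 26, -60, 726/5, -364, 6558/7, …
ICs: h(0) = 0, h′(0) = 6.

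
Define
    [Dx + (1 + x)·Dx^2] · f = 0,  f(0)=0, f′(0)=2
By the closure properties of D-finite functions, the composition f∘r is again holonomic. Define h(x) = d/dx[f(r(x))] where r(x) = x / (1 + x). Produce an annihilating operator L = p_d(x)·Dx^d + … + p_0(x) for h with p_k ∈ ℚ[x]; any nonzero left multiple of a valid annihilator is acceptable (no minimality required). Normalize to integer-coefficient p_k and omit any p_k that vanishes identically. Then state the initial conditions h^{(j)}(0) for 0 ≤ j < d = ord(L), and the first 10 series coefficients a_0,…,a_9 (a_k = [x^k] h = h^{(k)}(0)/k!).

L = (3 + 4·x) + (1 + 3·x + 2·x^2)·Dx  (order 1).
h: a_k = 2, -6, 14, -30, 62, -126, 254, -510, 1022, -2046, …
ICs: h(0) = 2.

f: a_k = 0, 2, -1, 2/3, -1/2, 2/5, -1/3, 2/7, -1/4, 2/9, …
f∘r: x↦r, Dx↦Dx/r' in L_f ⇒ L₀.
Differentiate: ansatz ord ≤ ord L₀ ⇒ L.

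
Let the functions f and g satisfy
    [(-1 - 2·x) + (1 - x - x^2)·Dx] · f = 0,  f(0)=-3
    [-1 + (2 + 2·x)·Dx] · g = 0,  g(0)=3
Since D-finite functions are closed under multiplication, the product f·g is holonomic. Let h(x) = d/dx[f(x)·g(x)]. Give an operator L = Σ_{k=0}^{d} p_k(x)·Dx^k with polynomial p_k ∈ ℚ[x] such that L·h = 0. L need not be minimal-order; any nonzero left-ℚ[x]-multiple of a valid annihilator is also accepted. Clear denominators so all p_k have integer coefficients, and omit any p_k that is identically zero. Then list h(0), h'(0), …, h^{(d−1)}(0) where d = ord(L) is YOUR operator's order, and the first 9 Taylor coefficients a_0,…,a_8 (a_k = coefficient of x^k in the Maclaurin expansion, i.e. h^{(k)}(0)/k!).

L = (19 + 66·x + 81·x^2 + 50·x^3 + 15·x^4) + (-6 - 10·x + 6·x^2 + 26·x^3 + 22·x^4 + 6·x^5)·Dx  (order 1).
h: a_k = -27/2, -171/4, -1701/16, -7227/32, -117945/256, -455949/512, -3450825/2048, -12747195/4096, -371484225/65536, …
ICs: h(0) = -27/2.

f: a_k = -3, -3, -6, -9, -15, -24, -39, -63, -102, …
g: a_k = 3, 3/2, -3/8, 3/16, -15/128, 21/256, -63/1024, 99/2048, -1287/32768, …
L₀ := L_f ⊗_s L_g (sym. prod.), ord ≤ 1.
Differentiate: ansatz ord ≤ ord L₀ ⇒ L.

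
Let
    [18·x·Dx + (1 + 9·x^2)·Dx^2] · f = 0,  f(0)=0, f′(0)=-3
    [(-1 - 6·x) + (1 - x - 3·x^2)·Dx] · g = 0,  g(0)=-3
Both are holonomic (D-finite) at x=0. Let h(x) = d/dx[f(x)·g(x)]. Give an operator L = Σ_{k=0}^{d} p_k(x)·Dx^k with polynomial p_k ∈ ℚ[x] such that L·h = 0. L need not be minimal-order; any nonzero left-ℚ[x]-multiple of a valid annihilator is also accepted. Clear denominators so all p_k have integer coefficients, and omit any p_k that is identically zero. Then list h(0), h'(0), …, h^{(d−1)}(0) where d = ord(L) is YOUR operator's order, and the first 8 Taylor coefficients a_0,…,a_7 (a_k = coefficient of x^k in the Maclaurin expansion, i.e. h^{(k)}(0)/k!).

f: a_k = 0, -3, 0, 9, 0, -243/5, 0, 2187/7, …
g: a_k = -3, -3, -12, -21, -57, -120, -291, -651, …
Product ⇒ symmetric product L₀, ord ≤ 2.
h₀' ⇒ L via d/dx closure of L₀.
L = (-6 + 1134·x^2 + 1944·x^3 + 8748·x^4) + (6 + 42·x + 54·x^2 + 270·x^3 + 1944·x^4 + 5832·x^5)·Dx + (-1 - 2·x - 30·x^2 + 18·x^3 - 108·x^4 + 324·x^5 + 729·x^6)·Dx^2  (order 2).
h: a_k = 9, 18, 27, 144, 1044, 9504/5, 207/5, 267768/35, …
ICs: h(0) = 9, h′(0) = 18.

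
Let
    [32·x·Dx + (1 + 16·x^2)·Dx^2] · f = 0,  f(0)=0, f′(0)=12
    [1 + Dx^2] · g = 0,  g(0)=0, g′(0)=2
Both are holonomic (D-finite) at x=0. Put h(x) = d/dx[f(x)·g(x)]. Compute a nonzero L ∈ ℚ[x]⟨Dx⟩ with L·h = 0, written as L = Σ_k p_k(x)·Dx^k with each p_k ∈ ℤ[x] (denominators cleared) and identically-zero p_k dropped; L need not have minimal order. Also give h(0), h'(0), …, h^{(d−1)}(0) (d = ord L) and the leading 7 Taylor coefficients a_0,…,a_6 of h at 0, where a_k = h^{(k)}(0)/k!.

L = (209105 + 6893664·x^2 + 261353216·x^4 + 52248576·x^6 - 2162688·x^8 - 60817408·x^10 + 16777216·x^12) + (108608·x + 9933824·x^3 + 133857280·x^5 + 44564480·x^7 + 20971520·x^9 + 67108864·x^11)·Dx + (210210 + 6980800·x^2 + 263314944·x^4 + 66224128·x^6 + 4063232·x^8 - 54525952·x^10 + 33554432·x^12)·Dx^2 + (108608·x + 9933824·x^3 + 133857280·x^5 + 44564480·x^7 + 20971520·x^9 + 67108864·x^11)·Dx^3 + (1105 + 87136·x^2 + 1961728·x^4 + 13975552·x^6 + 6225920·x^8 + 6291456·x^10 + 16777216·x^12)·Dx^4  (order 4).
h: a_k = 0, 48, 0, -528, 0, 7502, 0, …
ICs: h(0) = 0, h′(0) = 48, h′′(0) = 0, h′′′(0) = -3168.

f: a_k = 0, 12, 0, -64, 0, 3072/5, 0, …
g: a_k = 0, 2, 0, -1/3, 0, 1/60, 0, …
Sym-product of L_f,L_g gives L₀ (≤ ord 4).
Differentiate: ansatz ord ≤ ord L₀ ⇒ L.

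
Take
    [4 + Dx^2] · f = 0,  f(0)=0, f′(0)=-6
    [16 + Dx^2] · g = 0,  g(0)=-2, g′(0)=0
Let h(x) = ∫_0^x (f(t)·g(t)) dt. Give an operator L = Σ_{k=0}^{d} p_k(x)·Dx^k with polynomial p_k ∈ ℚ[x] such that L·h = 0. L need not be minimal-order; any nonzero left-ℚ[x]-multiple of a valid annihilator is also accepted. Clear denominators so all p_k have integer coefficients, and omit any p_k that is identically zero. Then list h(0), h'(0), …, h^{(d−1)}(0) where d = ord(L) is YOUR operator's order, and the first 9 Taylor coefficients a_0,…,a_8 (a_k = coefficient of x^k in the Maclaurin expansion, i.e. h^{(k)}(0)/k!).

L = 144·Dx + 40·Dx^3 + Dx^5  (order 5).
h: a_k = 0, 0, 6, 0, -26, 0, 484/15, 0, -2186/105, …
ICs: h(0) = 0, h′(0) = 0, h′′(0) = 12, h′′′(0) = 0, h′′′′(0) = -624.

f: a_k = 0, -6, 0, 4, 0, -4/5, 0, 8/105, 0, …
g: a_k = -2, 0, 16, 0, -64/3, 0, 512/45, 0, -1024/315, …
L₀ := L_f ⊗_s L_g (sym. prod.), ord ≤ 4.
h=∫h₀ ⇒ L = L₀·Dx.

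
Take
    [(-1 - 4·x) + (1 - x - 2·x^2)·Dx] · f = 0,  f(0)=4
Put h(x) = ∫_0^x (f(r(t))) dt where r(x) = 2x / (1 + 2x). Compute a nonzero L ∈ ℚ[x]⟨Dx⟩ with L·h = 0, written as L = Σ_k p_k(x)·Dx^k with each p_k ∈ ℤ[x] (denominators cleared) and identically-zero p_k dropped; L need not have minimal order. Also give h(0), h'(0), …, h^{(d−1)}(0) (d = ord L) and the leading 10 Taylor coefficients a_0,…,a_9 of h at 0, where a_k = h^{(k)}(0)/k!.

f: a_k = 4, 4, 12, 20, 44, 84, 172, 340, 684, 1364, …
Substitute x→r, Dx→(1/r')Dx; clear ⇒ L₀.
Integrate: L := L₀·Dx.
L = (2 + 20·x)·Dx + (-1 - 4·x + 4·x^2 + 16·x^3)·Dx^2  (order 2).
h: a_k = 0, 4, 4, 32/3, 0, 256/5, -256/3, 3072/7, -1280, 45056/9, …
ICs: h(0) = 0, h′(0) = 4.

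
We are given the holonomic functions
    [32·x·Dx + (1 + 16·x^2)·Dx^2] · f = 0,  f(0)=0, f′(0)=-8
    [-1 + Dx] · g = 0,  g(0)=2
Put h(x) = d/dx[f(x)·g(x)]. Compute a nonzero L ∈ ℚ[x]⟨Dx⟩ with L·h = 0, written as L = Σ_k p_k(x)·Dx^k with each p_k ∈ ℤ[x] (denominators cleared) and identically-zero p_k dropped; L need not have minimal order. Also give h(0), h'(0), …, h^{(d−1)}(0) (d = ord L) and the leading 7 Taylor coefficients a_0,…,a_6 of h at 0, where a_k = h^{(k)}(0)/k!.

f: a_k = 0, -8, 0, 128/3, 0, -2048/5, 0, …
g: a_k = 2, 2, 1, 1/3, 1/12, 1/60, 1/360, …
Product ⇒ symmetric product L₀, ord ≤ 2.
Differentiate: ansatz ord ≤ ord L₀ ⇒ L.
L = (-31 - 64·x + 1568·x^2 - 1024·x^3 + 256·x^4) + (30 + 96·x - 1600·x^2 + 1536·x^3 - 512·x^4)·Dx + (1 - 32·x + 32·x^2 - 512·x^3 + 256·x^4)·Dx^2  (order 2).
h: a_k = -16, -32, 232, 992/3, -3886, -14492/3, 940403/15, …
ICs: h(0) = -16, h′(0) = -32.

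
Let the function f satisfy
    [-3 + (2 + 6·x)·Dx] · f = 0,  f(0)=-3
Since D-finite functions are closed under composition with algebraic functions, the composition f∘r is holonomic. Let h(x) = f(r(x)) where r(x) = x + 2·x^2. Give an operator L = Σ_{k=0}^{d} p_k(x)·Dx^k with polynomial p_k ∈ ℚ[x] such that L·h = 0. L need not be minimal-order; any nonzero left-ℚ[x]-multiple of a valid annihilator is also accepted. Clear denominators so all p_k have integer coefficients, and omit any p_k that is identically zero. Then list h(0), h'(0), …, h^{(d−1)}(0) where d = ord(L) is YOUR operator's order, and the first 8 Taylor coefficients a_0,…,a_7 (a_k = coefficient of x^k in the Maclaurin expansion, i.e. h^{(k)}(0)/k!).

L = (-3 - 12·x) + (2 + 6·x + 12·x^2)·Dx  (order 1).
h: a_k = -3, -9/2, -45/8, 135/16, -945/128, -1215/256, 33615/1024, -125145/2048, …
ICs: h(0) = -3.

f: a_k = -3, -9/2, 27/8, -81/16, 1215/128, -5103/256, 45927/1024, -216513/2048, …
Change of var in L_f (x↦r) gives L₀.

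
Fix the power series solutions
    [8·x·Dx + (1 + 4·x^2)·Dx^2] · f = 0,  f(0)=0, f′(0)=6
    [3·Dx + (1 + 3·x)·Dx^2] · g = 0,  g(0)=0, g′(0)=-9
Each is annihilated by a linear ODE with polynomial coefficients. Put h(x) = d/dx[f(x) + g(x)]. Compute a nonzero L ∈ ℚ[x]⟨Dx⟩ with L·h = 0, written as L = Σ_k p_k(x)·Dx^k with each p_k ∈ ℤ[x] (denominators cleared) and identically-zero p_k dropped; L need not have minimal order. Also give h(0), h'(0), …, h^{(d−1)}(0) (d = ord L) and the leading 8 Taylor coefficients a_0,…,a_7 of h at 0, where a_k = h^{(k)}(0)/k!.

L = (-24 - 216·x + 288·x^2 + 288·x^3) + (-26 - 48·x - 120·x^2 + 576·x^3 + 576·x^4)·Dx + (-3 - x + 24·x^2 + 32·x^3 + 144·x^4 + 144·x^5)·Dx^2  (order 2).
h: a_k = -3, 27, -105, 243, -633, 2187, -6945, 19683, …
ICs: h(0) = -3, h′(0) = 27.

f: a_k = 0, 6, 0, -8, 0, 96/5, 0, -384/7, …
g: a_k = 0, -9, 27/2, -27, 243/4, -729/5, 729/2, -6561/7, …
Sum ⇒ L₀ = lclm(L_f,L_g) in ℚ(x)⟨Dx⟩.
Derive L from L₀ (diff closure).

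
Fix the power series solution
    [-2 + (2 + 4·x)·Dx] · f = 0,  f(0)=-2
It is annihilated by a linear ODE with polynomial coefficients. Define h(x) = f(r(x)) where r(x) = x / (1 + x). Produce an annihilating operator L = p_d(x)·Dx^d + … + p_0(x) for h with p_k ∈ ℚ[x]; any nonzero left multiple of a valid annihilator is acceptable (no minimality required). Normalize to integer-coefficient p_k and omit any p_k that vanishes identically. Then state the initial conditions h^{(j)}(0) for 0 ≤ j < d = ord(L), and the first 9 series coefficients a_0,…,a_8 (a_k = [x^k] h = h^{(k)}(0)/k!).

f: a_k = -2, -2, 1, -1, 5/4, -7/4, 21/8, -33/8, 429/64, …
L₀ from L_f via x↦r, Dx↦r'^{-1}Dx.
L = -1 + (1 + 4·x + 3·x^2)·Dx  (order 1).
h: a_k = -2, -2, 3, -5, 37/4, -75/4, 327/8, -753/8, 14445/64, …
ICs: h(0) = -2.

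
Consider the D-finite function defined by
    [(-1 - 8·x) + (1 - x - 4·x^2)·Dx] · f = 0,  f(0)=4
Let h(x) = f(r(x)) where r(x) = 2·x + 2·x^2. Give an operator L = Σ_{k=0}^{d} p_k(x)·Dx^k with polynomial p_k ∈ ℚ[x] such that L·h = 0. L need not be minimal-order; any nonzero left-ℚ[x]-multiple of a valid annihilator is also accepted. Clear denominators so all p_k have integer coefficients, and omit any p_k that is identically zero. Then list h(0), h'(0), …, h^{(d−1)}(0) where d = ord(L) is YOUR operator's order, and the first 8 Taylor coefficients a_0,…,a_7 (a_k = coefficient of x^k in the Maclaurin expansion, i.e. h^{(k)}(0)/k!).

L = (2 + 36·x + 96·x^2 + 64·x^3) + (-1 + 2·x + 18·x^2 + 32·x^3 + 16·x^4)·Dx  (order 1).
h: a_k = 4, 8, 88, 448, 2800, 16608, 99360, 594432, …
ICs: h(0) = 4.

f: a_k = 4, 4, 20, 36, 116, 260, 724, 1764, …
L₀ from L_f via x↦r, Dx↦r'^{-1}Dx.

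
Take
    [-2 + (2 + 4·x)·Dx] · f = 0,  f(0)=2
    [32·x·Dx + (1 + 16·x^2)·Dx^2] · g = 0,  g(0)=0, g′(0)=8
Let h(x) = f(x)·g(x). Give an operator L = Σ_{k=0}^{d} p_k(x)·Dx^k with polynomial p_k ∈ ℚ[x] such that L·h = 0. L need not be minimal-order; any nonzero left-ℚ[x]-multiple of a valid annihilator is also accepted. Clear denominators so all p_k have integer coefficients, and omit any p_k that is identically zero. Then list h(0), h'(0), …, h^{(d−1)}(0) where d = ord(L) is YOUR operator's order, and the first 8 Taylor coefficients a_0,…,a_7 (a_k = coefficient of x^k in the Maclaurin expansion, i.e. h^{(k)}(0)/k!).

f: a_k = 2, 2, -1, 1, -5/4, 7/4, -21/8, 33/8, …
g: a_k = 0, 8, 0, -128/3, 0, 2048/5, 0, -32768/7, …
Product ⇒ symmetric product L₀, ord ≤ 2.
L = (3 - 32·x - 16·x^2) + (-2 + 28·x + 96·x^2 + 64·x^3)·Dx + (1 + 4·x + 20·x^2 + 64·x^3 + 64·x^4)·Dx^2  (order 2).
h: a_k = 0, 16, 16, -280/3, -232/3, 12778/15, 11858/15, -1022653/105, …
ICs: h(0) = 0, h′(0) = 16.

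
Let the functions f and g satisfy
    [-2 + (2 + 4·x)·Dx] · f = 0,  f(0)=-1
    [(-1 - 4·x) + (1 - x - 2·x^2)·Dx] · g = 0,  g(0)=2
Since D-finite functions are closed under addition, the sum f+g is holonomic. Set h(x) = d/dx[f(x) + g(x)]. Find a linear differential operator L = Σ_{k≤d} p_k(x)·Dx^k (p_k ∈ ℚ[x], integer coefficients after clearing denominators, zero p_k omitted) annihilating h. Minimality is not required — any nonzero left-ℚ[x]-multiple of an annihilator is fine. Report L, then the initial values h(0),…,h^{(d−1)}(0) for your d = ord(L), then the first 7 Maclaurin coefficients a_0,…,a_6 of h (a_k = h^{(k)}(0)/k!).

L = (-48 - 222·x - 432·x^2 - 336·x^3 - 240·x^4) + (-27 - 258·x - 873·x^2 - 1368·x^3 - 1284·x^4 - 720·x^5)·Dx + (7 + 34·x + 41·x^2 - 54·x^3 - 236·x^4 - 328·x^5 - 160·x^6)·Dx^2  (order 2).
h: a_k = 1, 13, 57/2, 181/2, 1645/8, 4191/8, 18809/16, …
ICs: h(0) = 1, h′(0) = 13.

f: a_k = -1, -1, 1/2, -1/2, 5/8, -7/8, 21/16, …
g: a_k = 2, 2, 6, 10, 22, 42, 86, …
Sum ⇒ L₀ = lclm(L_f,L_g) in ℚ(x)⟨Dx⟩.
Derive L from L₀ (diff closure).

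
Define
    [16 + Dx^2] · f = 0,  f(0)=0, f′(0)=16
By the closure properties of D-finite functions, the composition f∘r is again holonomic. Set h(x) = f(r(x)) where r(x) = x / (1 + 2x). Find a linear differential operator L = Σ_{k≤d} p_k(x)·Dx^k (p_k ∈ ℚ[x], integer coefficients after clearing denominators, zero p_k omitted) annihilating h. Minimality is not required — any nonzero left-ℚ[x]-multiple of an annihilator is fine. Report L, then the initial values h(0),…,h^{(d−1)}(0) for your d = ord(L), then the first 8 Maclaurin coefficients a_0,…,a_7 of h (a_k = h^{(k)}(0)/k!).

L = 16 + (4 + 24·x + 48·x^2 + 32·x^3)·Dx + (1 + 8·x + 24·x^2 + 32·x^3 + 16·x^4)·Dx^2  (order 2).
h: a_k = 0, 16, -32, 64/3, 128, -11008/15, 2560, -2262016/315, …
ICs: h(0) = 0, h′(0) = 16.

f: a_k = 0, 16, 0, -128/3, 0, 512/15, 0, -4096/315, …
h₀=f(r): pull back L_f along r ⇒ L₀.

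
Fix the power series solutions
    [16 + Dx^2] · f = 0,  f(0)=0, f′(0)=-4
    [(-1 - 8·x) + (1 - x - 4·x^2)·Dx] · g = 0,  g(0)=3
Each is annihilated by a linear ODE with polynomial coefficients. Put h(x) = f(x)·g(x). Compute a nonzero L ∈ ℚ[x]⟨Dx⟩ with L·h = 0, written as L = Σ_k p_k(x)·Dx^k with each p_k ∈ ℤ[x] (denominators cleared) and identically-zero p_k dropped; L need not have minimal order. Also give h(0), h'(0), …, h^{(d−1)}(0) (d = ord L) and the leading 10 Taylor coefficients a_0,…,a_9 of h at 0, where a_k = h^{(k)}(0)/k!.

f: a_k = 0, -4, 0, 32/3, 0, -128/15, 0, 1024/315, 0, -2048/2835, …
g: a_k = 3, 3, 15, 27, 87, 195, 543, 1323, 3495, 8787, …
Sym-product of L_f,L_g gives L₀ (≤ ord 2).
L = (-8 + 16·x + 64·x^2) + (2 + 16·x)·Dx + (-1 + x + 4·x^2)·Dx^2  (order 2).
h: a_k = 0, -12, -12, -28, -76, -1068/5, -2588/5, -143036/105, -360428/105, -8395196/945, …
ICs: h(0) = 0, h′(0) = -12.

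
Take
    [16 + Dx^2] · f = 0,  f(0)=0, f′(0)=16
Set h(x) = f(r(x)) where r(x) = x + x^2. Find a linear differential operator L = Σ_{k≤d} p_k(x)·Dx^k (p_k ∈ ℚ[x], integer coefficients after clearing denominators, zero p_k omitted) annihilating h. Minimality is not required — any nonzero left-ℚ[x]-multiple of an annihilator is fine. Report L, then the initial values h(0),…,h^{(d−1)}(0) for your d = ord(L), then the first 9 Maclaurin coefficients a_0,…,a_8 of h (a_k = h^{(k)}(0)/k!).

f: a_k = 0, 16, 0, -128/3, 0, 512/15, 0, -4096/315, 0, …
L₀ from L_f via x↦r, Dx↦r'^{-1}Dx.
L = (16 + 96·x + 192·x^2 + 128·x^3) - 2·Dx + (1 + 2·x)·Dx^2  (order 2).
h: a_k = 0, 16, 16, -128/3, -128, -1408/15, 128, 103424/315, 11264/45, …
ICs: h(0) = 0, h′(0) = 16.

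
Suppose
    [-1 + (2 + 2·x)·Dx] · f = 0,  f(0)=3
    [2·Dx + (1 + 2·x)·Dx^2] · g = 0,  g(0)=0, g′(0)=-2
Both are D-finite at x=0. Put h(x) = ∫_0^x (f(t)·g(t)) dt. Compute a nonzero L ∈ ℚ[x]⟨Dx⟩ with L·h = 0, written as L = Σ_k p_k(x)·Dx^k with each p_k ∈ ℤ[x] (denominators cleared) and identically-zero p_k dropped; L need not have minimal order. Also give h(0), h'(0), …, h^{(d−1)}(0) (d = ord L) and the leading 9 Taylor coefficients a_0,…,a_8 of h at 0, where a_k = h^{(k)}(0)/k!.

L = (-1 + 2·x)·Dx + (4 + 4·x)·Dx^2 + (4 + 16·x + 20·x^2 + 8·x^3)·Dx^3  (order 3).
h: a_k = 0, 0, -3, 1, -17/16, 11/8, -3709/1920, 12801/4480, -629127/143360, …
ICs: h(0) = 0, h′(0) = 0, h′′(0) = -6.

f: a_k = 3, 3/2, -3/8, 3/16, -15/128, 21/256, -63/1024, 99/2048, -1287/32768, …
g: a_k = 0, -2, 2, -8/3, 4, -32/5, 32/3, -128/7, 32, …
Product ⇒ symmetric product L₀, ord ≤ 2.
Integrate: L := L₀·Dx.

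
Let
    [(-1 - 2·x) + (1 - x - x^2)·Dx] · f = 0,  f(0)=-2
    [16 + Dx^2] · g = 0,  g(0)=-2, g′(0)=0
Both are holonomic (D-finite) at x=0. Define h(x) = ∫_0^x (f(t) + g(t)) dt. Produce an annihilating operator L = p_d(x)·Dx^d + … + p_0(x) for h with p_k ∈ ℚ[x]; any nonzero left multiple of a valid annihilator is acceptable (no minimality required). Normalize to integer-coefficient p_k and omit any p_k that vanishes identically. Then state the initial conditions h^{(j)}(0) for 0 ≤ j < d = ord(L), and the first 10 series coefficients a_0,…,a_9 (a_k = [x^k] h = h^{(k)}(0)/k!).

f: a_k = -2, -2, -4, -6, -10, -16, -26, -42, -68, -110, …
g: a_k = -2, 0, 16, 0, -64/3, 0, 512/45, 0, -1024/315, 0, …
Sum ⇒ L₀ = lclm(L_f,L_g) in ℚ(x)⟨Dx⟩.
∫: right-multiply L₀ by Dx.
L = (272 + 384·x - 352·x^2 + 192·x^3 + 640·x^4 + 256·x^5)·Dx + (-160 + 368·x + 32·x^2 - 544·x^3 + 48·x^4 + 384·x^5 + 128·x^6)·Dx^2 + (17 + 24·x - 22·x^2 + 12·x^3 + 40·x^4 + 16·x^5)·Dx^3 + (-10 + 23·x + 2·x^2 - 34·x^3 + 3·x^4 + 24·x^5 + 8·x^6)·Dx^4  (order 4).
h: a_k = 0, -4, -1, 4, -3/2, -94/15, -8/3, -94/45, -21/4, -22444/2835, …
ICs: h(0) = 0, h′(0) = -4, h′′(0) = -2, h′′′(0) = 24.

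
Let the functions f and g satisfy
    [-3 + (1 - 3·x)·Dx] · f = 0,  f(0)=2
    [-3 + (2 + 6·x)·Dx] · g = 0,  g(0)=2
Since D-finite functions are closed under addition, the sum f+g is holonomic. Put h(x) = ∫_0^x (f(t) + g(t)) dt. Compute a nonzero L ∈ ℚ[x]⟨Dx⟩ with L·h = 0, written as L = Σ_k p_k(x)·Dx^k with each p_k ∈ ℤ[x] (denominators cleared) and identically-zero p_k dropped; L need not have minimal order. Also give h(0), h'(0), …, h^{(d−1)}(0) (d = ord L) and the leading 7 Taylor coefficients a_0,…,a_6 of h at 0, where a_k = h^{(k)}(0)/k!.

L = (-45 - 81·x)·Dx + (27 + 126·x + 243·x^2)·Dx^2 + (-2 - 18·x + 18·x^2 + 162·x^3)·Dx^3  (order 3).
h: a_k = 0, 4, 9/2, 21/4, 459/32, 9963/320, 21303/256, …
ICs: h(0) = 0, h′(0) = 4, h′′(0) = 9.

f: a_k = 2, 6, 18, 54, 162, 486, 1458, …
g: a_k = 2, 3, -9/4, 27/8, -405/64, 1701/128, -15309/512, …
f+g: L₀ = lclm(L_f,L_g), ord ≤ 1+1.
Integrate: L := L₀·Dx.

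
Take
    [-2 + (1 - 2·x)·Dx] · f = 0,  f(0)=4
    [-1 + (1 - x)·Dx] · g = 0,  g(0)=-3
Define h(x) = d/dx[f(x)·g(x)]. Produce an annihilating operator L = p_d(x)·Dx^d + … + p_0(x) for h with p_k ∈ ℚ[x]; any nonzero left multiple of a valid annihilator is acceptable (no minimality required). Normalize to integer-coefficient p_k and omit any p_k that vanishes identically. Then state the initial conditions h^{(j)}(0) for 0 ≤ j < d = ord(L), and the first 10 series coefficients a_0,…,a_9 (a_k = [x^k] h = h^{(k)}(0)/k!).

L = (14 - 36·x + 24·x^2) + (-3 + 13·x - 18·x^2 + 8·x^3)·Dx  (order 1).
h: a_k = -36, -168, -540, -1488, -3780, -9144, -21420, -49056, -110484, -245640, …
ICs: h(0) = -36.

f: a_k = 4, 8, 16, 32, 64, 128, 256, 512, 1024, 2048, …
g: a_k = -3, -3, -3, -3, -3, -3, -3, -3, -3, -3, …
Sym-product of L_f,L_g gives L₀ (≤ ord 1).
Differentiate: ansatz ord ≤ ord L₀ ⇒ L.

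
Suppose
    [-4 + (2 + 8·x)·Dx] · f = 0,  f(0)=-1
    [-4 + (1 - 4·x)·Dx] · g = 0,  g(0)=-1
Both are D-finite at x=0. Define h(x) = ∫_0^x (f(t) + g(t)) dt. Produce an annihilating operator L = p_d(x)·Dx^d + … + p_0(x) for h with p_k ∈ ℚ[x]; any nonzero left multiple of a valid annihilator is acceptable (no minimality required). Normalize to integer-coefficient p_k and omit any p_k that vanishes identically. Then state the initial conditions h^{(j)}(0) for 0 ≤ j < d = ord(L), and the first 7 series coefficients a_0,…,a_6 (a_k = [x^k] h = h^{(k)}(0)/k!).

L = (40 + 96·x)·Dx + (-18 - 112·x - 288·x^2)·Dx^2 + (1 + 12·x - 16·x^2 - 192·x^3)·Dx^3  (order 3).
h: a_k = 0, -2, -3, -14/3, -17, -246/5, -526/3, …
ICs: h(0) = 0, h′(0) = -2, h′′(0) = -6.

f: a_k = -1, -2, 2, -4, 10, -28, 84, …
g: a_k = -1, -4, -16, -64, -256, -1024, -4096, …
Weyl lclm of L_f,L_g ⇒ L₀ (ord ≤ 2).
h=∫h₀ ⇒ L = L₀·Dx.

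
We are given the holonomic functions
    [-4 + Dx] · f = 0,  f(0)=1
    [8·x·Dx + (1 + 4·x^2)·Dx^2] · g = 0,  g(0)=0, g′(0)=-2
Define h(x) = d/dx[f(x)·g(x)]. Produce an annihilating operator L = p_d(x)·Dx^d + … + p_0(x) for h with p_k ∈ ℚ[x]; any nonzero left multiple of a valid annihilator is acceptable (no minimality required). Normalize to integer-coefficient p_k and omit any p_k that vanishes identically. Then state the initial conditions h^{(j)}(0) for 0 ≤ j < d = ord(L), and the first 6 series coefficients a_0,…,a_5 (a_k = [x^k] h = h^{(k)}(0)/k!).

L = (8 - 64·x + 224·x^2 - 256·x^3 + 256·x^4) + (-6 + 24·x - 88·x^2 + 96·x^3 - 128·x^4)·Dx + (1 - 2·x + 8·x^2 - 8·x^3 + 16·x^4)·Dx^2  (order 2).
h: a_k = -2, -16, -40, -128/3, -32, -256/3, …
ICs: h(0) = -2, h′(0) = -16.

f: a_k = 1, 4, 8, 32/3, 32/3, 128/15, …
g: a_k = 0, -2, 0, 8/3, 0, -32/5, …
Product ⇒ symmetric product L₀, ord ≤ 2.
h=h₀': d/dx-closure on L₀ ⇒ L.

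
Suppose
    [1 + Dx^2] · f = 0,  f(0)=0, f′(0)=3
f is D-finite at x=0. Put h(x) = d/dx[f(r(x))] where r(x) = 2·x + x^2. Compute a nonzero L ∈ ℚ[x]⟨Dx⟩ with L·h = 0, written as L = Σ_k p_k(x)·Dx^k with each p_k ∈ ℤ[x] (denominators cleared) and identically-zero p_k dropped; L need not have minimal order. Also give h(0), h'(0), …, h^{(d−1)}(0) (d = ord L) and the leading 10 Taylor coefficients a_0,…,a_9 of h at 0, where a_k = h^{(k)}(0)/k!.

L = (7 + 16·x + 24·x^2 + 16·x^3 + 4·x^4) + (-3 - 3·x)·Dx + (1 + 2·x + x^2)·Dx^2  (order 2).
h: a_k = 6, 6, -12, -24, -11, 9, 202/15, 88/15, -551/420, -81/28, …
ICs: h(0) = 6, h′(0) = 6.

f: a_k = 0, 3, 0, -1/2, 0, 1/40, 0, -1/1680, 0, 1/120960, …
h₀=f(r): pull back L_f along r ⇒ L₀.
h₀' ⇒ L via d/dx closure of L₀.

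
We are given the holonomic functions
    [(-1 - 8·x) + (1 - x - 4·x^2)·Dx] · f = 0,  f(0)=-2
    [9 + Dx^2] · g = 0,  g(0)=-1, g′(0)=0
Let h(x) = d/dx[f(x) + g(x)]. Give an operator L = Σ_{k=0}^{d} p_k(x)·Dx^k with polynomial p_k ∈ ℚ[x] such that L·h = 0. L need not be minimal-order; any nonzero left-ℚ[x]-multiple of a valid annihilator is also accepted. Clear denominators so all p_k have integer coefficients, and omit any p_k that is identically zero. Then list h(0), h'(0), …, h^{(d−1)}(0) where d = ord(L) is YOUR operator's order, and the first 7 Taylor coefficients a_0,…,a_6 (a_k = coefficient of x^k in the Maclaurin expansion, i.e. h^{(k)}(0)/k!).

f: a_k = -2, -2, -10, -18, -58, -130, -362, …
g: a_k = -1, 0, 9/2, 0, -27/8, 0, 81/80, …
L₀ := lclm(L_f,L_g); ord L₀ ≤ 1+2.
h=h₀': d/dx-closure on L₀ ⇒ L.
L = (2358 + 13068·x + 57006·x^2 + 38520·x^3 + 83520·x^4 + 31104·x^5 + 41472·x^6) + (-189 - 1413·x + 1251·x^2 + 4203·x^3 + 5580·x^4 + 11952·x^5 + 12096·x^6 + 13824·x^7)·Dx + (262 + 1452·x + 6334·x^2 + 4280·x^3 + 9280·x^4 + 3456·x^5 + 4608·x^6)·Dx^2 + (-21 - 157·x + 139·x^2 + 467·x^3 + 620·x^4 + 1328·x^5 + 1344·x^6 + 1536·x^7)·Dx^3  (order 3).
h: a_k = -2, -11, -54, -491/2, -650, -86637/40, -6174, …
ICs: h(0) = -2, h′(0) = -11, h′′(0) = -108.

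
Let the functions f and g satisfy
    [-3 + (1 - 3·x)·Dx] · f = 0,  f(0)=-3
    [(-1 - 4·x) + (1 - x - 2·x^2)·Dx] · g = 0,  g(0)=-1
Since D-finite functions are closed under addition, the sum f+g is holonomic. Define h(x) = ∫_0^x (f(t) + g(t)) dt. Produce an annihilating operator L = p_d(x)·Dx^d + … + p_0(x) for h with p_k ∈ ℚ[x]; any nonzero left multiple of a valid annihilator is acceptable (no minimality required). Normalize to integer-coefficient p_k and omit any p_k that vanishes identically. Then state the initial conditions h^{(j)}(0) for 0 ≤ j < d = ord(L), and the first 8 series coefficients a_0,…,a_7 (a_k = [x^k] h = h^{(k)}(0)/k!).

L = (-36·x + 36·x^2 - 36·x^3)·Dx + (6 - 6·x - 30·x^2 + 54·x^3 - 72·x^4)·Dx^2 + (-1 + 6·x - 12·x^2 + 8·x^3 + 9·x^4 - 18·x^5)·Dx^3  (order 3).
h: a_k = 0, -4, -5, -10, -43/2, -254/5, -125, -2230/7, …
ICs: h(0) = 0, h′(0) = -4, h′′(0) = -10.

f: a_k = -3, -9, -27, -81, -243, -729, -2187, -6561, …
g: a_k = -1, -1, -3, -5, -11, -21, -43, -85, …
L₀ := lclm(L_f,L_g); ord L₀ ≤ 1+1.
h=∫h₀ ⇒ L = L₀·Dx.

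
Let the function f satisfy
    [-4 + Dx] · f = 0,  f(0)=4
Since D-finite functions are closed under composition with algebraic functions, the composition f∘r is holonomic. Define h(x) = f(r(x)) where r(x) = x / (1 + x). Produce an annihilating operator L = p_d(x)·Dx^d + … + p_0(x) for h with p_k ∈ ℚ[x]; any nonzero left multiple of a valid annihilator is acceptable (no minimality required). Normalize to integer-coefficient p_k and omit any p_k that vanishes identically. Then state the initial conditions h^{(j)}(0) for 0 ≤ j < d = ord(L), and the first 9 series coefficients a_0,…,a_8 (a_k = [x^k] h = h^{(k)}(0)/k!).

f: a_k = 4, 16, 32, 128/3, 128/3, 512/15, 1024/45, 4096/315, 2048/315, …
f∘r: x↦r, Dx↦Dx/r' in L_f ⇒ L₀.
L = -4 + (1 + 2·x + x^2)·Dx  (order 1).
h: a_k = 4, 16, 16, -16/3, -16/3, 112/15, -176/45, -272/315, 1264/315, …
ICs: h(0) = 4.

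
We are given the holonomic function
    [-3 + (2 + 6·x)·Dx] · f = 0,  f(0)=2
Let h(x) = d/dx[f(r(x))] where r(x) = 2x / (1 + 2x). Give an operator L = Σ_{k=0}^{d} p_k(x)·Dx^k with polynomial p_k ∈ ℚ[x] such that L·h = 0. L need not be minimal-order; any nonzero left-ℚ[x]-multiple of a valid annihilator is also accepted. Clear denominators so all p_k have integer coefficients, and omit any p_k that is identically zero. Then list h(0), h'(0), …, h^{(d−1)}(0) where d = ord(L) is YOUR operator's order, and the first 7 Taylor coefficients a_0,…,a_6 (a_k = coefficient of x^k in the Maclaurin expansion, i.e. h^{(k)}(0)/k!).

f: a_k = 2, 3, -9/4, 27/8, -405/64, 1701/128, -15309/512, …
L₀ from L_f via x↦r, Dx↦r'^{-1}Dx.
Differentiate: ansatz ord ≤ ord L₀ ⇒ L.
L = (-7 - 32·x) + (-1 - 10·x - 16·x^2)·Dx  (order 1).
h: a_k = 6, -42, 261, -1677, 45345/4, -318915/4, 4608345/8, …
ICs: h(0) = 6.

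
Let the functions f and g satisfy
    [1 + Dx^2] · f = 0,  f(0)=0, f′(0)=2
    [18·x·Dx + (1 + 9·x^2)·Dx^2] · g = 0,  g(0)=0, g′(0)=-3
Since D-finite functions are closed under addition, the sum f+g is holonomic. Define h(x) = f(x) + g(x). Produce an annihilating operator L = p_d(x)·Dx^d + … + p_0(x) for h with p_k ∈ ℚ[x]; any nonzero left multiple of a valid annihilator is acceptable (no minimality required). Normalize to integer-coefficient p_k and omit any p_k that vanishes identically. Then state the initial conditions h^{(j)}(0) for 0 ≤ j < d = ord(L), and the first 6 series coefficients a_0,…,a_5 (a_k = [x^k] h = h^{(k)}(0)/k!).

L = (-1926·x + 17820·x^3 + 1458·x^5)·Dx + (-17 + 351·x^2 + 4617·x^4 + 729·x^6)·Dx^2 + (-1926·x + 17820·x^3 + 1458·x^5)·Dx^3 + (-17 + 351·x^2 + 4617·x^4 + 729·x^6)·Dx^4  (order 4).
h: a_k = 0, -1, 0, 26/3, 0, -583/12, …
ICs: h(0) = 0, h′(0) = -1, h′′(0) = 0, h′′′(0) = 52.

f: a_k = 0, 2, 0, -1/3, 0, 1/60, …
g: a_k = 0, -3, 0, 9, 0, -243/5, …
h₀=f+g: left-lcm gives L₀, ord ≤ 4.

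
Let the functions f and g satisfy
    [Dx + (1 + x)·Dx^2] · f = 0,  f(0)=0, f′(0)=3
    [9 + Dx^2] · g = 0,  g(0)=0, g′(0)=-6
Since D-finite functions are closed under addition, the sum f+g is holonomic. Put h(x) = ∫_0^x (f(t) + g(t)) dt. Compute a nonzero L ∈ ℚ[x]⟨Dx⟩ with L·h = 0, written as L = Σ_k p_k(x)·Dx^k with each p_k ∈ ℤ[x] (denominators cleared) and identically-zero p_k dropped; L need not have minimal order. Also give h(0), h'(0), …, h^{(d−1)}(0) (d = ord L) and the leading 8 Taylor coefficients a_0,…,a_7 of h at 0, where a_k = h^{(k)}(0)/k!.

f: a_k = 0, 3, -3/2, 1, -3/4, 3/5, -1/2, 3/7, …
g: a_k = 0, -6, 0, 9, 0, -81/20, 0, 243/280, …
Sum ⇒ L₀ = lclm(L_f,L_g) in ℚ(x)⟨Dx⟩.
h=∫h₀ ⇒ L = L₀·Dx.
L = (135 + 162·x + 81·x^2)·Dx^2 + (99 + 261·x + 243·x^2 + 81·x^3)·Dx^3 + (15 + 18·x + 9·x^2)·Dx^4 + (11 + 29·x + 27·x^2 + 9·x^3)·Dx^5  (order 5).
h: a_k = 0, 0, -3/2, -1/2, 5/2, -3/20, -23/40, -1/14, …
ICs: h(0) = 0, h′(0) = 0, h′′(0) = -3, h′′′(0) = -3, h′′′′(0) = 60.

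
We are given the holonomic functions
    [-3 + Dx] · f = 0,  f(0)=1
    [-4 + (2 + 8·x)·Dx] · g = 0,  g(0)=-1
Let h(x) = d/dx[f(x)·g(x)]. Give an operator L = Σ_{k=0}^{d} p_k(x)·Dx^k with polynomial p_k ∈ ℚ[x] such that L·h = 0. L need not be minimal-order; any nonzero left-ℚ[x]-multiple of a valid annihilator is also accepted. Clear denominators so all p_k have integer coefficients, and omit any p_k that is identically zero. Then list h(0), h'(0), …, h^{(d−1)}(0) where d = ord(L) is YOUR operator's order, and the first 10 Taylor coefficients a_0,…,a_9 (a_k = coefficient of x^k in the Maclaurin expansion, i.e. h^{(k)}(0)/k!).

f: a_k = 1, 3, 9/2, 9/2, 27/8, 81/40, 81/80, 243/560, 729/4480, 243/4480, …
g: a_k = -1, -2, 2, -4, 10, -28, 84, -264, 858, -2860, …
f·g: L₀ = L_f ⊗_s L_g, ord ≤ 1·1.
h=h₀': d/dx-closure on L₀ ⇒ L.
L = (17 + 120·x + 144·x^2) + (-5 - 32·x - 48·x^2)·Dx  (order 1).
h: a_k = -5, -17, -69/2, -43/2, -631/8, 1377/8, -58749/80, 1544007/560, -47328093/4480, 181547071/4480, …
ICs: h(0) = -5.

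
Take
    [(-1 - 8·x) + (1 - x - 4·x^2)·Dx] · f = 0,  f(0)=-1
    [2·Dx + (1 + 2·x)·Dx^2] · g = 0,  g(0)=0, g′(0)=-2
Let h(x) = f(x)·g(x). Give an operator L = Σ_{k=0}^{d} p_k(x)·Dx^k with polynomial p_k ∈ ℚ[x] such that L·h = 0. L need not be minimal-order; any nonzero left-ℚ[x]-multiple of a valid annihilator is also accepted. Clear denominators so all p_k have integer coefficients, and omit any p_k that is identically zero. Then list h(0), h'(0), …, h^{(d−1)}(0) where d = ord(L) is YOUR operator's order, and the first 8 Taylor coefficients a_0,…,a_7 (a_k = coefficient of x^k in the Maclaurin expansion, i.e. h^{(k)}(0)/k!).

f: a_k = -1, -1, -5, -9, -29, -65, -181, -441, …
g: a_k = 0, -2, 2, -8/3, 4, -32/5, 32/3, -128/7, …
Sym-product of L_f,L_g gives L₀ (≤ ord 2).
L = (10 + 32·x) + (22·x + 40·x^2)·Dx + (-1 - x + 6·x^2 + 8·x^3)·Dx^2  (order 2).
h: a_k = 0, 2, 0, 32/3, 20/3, 836/15, 1076/15, 6572/21, …
ICs: h(0) = 0, h′(0) = 2.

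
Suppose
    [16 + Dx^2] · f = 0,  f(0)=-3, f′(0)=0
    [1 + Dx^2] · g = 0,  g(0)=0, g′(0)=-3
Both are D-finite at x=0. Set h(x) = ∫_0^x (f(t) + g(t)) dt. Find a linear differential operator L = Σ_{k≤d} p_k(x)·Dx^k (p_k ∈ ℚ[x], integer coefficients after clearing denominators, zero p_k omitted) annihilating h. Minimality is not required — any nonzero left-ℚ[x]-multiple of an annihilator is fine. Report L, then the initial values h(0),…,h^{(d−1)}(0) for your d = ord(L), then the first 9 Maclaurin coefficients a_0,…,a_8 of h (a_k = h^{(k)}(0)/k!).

L = 16·Dx + 17·Dx^3 + Dx^5  (order 5).
h: a_k = 0, -3, -3/2, 8, 1/8, -32/5, -1/240, 256/105, 1/13440, …
ICs: h(0) = 0, h′(0) = -3, h′′(0) = -3, h′′′(0) = 48, h′′′′(0) = 3.

f: a_k = -3, 0, 24, 0, -32, 0, 256/15, 0, -512/105, …
g: a_k = 0, -3, 0, 1/2, 0, -1/40, 0, 1/1680, 0, …
h₀=f+g: left-lcm gives L₀, ord ≤ 4.
h=∫h₀ ⇒ L = L₀·Dx.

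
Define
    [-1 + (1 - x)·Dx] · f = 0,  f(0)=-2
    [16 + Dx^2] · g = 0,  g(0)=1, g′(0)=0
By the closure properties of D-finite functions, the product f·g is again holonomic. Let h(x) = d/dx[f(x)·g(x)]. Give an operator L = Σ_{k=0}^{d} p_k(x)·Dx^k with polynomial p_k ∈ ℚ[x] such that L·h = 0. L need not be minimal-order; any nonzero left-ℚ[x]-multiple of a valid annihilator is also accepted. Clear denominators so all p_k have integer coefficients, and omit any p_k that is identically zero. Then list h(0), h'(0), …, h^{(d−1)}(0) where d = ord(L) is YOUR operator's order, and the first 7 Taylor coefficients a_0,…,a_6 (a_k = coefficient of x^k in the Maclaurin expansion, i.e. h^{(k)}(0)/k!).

f: a_k = -2, -2, -2, -2, -2, -2, -2, …
g: a_k = 1, 0, -8, 0, 32/3, 0, -256/45, …
Product ⇒ symmetric product L₀, ord ≤ 2.
h₀' ⇒ L via d/dx closure of L₀.
L = (14 - 32·x + 16·x^2) + (-2 + 2·x)·Dx + (1 - 2·x + x^2)·Dx^2  (order 2).
h: a_k = -2, 28, 42, -88/3, -110/3, 364/15, 1274/45, …
ICs: h(0) = -2, h′(0) = 28.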